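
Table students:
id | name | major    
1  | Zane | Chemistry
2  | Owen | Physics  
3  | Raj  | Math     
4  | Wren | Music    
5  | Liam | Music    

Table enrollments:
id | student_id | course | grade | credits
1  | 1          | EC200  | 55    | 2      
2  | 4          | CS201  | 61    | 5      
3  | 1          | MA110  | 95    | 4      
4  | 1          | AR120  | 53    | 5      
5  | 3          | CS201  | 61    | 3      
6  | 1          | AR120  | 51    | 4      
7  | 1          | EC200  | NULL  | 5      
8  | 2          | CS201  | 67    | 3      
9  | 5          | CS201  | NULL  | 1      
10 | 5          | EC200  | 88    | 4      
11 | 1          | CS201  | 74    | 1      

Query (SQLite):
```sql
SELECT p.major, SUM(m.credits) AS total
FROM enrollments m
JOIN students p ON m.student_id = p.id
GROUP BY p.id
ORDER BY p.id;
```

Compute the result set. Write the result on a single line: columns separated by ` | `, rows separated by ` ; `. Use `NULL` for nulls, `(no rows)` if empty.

Join each enrollments row to its students via student_id.
Group joined rows by students.id; compute SUM(m.credits) per group.
  1: ids {1, 3, 4, 6, 7, 11} → SUM(m.credits)=21
  2: ids {8} → SUM(m.credits)=3
  3: ids {5} → SUM(m.credits)=3
  4: ids {2} → SUM(m.credits)=5
  5: ids {9, 10} → SUM(m.credits)=5

Chemistry | 21 ; Physics | 3 ; Math | 3 ; Music | 5 ; Music | 5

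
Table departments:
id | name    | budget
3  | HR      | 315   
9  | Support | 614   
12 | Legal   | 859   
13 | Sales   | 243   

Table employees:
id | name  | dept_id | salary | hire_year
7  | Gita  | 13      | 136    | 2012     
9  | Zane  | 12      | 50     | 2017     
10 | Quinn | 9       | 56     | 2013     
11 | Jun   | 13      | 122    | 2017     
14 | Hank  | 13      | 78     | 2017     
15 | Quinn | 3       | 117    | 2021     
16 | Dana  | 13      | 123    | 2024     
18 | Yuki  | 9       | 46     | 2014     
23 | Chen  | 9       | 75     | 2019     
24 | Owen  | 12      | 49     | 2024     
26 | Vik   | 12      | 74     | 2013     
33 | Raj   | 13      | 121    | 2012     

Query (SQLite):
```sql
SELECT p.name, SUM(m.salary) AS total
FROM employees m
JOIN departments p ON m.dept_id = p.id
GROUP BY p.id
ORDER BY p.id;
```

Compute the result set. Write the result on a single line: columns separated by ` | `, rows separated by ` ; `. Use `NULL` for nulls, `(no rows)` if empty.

HR | 117 ; Support | 177 ; Legal | 173 ; Sales | 580

Join each employees row to its departments via dept_id.
Group joined rows by departments.id; compute SUM(m.salary) per group.
  3: ids {15} → SUM(m.salary)=117
  9: ids {10, 18, 23} → SUM(m.salary)=177
  12: ids {9, 24, 26} → SUM(m.salary)=173
  13: ids {7, 11, 14, 16, 33} → SUM(m.salary)=580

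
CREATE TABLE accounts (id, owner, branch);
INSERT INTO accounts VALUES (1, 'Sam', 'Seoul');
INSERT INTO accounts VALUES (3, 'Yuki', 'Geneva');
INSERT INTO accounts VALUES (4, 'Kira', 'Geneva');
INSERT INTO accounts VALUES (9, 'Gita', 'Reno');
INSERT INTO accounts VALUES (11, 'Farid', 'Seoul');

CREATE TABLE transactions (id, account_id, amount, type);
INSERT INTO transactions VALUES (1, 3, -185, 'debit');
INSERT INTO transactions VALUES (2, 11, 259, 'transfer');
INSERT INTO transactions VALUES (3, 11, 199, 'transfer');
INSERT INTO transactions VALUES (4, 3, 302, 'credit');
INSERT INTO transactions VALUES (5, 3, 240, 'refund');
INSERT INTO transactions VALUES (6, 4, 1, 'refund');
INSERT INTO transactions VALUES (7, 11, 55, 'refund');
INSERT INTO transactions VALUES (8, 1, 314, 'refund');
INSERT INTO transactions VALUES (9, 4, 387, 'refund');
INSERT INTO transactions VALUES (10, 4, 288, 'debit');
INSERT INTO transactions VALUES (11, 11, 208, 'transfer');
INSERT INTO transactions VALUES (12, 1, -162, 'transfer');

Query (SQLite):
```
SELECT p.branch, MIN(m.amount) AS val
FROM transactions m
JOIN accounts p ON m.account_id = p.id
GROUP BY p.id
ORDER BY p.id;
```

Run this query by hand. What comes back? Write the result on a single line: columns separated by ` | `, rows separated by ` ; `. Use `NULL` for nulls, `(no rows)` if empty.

Join each transactions row to its accounts via account_id.
Group joined rows by accounts.id; compute MIN(m.amount) per group.
  1: ids {8, 12} → MIN(m.amount)=-162
  3: ids {1, 4, 5} → MIN(m.amount)=-185
  4: ids {6, 9, 10} → MIN(m.amount)=1
  11: ids {2, 3, 7, 11} → MIN(m.amount)=55

Seoul | -162 ; Geneva | -185 ; Geneva | 1 ; Seoul | 55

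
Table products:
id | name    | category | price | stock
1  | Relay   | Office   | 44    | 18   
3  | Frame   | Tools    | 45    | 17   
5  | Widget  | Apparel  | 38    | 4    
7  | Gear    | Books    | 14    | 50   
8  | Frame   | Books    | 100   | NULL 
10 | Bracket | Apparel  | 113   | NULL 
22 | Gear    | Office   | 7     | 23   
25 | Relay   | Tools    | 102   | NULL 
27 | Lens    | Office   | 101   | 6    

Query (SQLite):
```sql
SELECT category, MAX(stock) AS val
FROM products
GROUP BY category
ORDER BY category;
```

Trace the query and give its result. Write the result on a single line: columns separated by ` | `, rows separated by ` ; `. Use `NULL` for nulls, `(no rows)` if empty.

Apparel | 4 ; Books | 50 ; Office | 23 ; Tools | 17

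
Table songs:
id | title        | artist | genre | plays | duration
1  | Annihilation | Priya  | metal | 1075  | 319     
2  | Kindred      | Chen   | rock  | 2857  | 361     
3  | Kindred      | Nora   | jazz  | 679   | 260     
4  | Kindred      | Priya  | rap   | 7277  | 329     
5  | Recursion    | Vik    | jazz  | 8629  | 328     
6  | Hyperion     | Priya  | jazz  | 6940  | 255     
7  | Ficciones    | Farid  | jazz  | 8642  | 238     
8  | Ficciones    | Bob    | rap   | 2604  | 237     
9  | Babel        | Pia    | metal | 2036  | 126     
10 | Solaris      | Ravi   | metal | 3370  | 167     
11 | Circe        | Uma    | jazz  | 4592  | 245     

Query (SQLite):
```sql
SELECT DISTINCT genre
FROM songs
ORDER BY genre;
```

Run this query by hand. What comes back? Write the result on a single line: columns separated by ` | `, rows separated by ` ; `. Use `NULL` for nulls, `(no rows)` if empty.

jazz ; metal ; rap ; rock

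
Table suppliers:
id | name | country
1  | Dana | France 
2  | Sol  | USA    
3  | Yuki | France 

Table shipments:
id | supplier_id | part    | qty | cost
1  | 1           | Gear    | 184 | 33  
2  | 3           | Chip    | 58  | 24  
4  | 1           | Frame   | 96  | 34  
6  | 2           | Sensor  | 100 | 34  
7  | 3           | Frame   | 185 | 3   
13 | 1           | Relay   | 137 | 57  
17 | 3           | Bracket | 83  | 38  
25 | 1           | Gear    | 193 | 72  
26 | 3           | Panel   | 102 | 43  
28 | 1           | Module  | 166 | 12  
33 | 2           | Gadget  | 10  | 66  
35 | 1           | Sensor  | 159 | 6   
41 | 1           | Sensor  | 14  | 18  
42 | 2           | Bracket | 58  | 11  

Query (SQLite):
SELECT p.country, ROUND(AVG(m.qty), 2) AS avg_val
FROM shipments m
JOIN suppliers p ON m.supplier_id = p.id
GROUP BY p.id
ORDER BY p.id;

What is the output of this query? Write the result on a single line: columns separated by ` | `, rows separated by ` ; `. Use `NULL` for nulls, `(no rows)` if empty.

Join each shipments row to its suppliers via supplier_id.
Group joined rows by suppliers.id; compute ROUND(AVG(m.qty), 2) per group.
  1: ids {1, 4, 13, 25, 28, 35, 41} → ROUND(AVG(m.qty), 2)=135.57
  2: ids {6, 33, 42} → ROUND(AVG(m.qty), 2)=56
  3: ids {2, 7, 17, 26} → ROUND(AVG(m.qty), 2)=107

France | 135.57 ; USA | 56 ; France | 107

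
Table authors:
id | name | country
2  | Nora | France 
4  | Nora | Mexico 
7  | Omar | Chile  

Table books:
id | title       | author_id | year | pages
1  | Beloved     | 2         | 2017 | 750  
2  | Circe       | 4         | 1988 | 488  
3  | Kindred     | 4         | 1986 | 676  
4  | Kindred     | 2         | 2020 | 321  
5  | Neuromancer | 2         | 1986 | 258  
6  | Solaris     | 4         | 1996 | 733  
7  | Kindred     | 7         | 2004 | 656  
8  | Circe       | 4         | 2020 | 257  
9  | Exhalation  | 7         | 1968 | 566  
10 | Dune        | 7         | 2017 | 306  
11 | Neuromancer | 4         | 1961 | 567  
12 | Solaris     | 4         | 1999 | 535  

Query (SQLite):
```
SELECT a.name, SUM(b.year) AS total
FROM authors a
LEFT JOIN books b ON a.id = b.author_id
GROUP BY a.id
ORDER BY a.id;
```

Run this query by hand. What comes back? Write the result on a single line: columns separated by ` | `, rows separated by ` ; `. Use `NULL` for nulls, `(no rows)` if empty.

LEFT JOIN keeps every authors row; unmatched ones get NULL for books columns.
Group by authors.id and compute SUM(b.year). SUM over an all-NULL group is NULL.
  2: ids {1, 4, 5} → SUM(b.year)=6023
  4: ids {2, 3, 6, 8, 11, 12} → SUM(b.year)=11950
  7: ids {7, 9, 10} → SUM(b.year)=5989

Nora | 6023 ; Nora | 11950 ; Omar | 5989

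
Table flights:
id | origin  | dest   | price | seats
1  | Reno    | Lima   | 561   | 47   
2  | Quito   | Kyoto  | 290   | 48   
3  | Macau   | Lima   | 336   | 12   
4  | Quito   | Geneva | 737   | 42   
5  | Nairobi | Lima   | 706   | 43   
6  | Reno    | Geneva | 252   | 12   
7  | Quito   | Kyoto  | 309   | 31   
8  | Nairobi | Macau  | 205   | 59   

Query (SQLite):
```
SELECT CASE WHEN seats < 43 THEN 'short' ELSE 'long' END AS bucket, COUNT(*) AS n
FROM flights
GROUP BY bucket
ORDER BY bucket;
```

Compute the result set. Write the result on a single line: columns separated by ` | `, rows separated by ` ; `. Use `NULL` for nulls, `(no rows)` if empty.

Bucket rows by seats < 43 → 'short' else 'long'; count each bucket.

long | 4 ; short | 4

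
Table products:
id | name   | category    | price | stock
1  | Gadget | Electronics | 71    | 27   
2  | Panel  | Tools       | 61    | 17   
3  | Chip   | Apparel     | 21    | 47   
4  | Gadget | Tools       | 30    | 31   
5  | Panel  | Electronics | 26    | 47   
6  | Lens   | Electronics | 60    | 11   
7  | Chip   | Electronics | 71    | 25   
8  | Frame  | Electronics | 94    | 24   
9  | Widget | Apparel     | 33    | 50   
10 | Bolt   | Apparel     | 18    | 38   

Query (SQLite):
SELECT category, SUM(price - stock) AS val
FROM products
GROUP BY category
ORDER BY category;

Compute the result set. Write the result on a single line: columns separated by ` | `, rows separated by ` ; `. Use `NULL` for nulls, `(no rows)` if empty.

Apparel | -63 ; Electronics | 188 ; Tools | 43

For each row compute price - stock.
Group by category; take SUM of the expression per group.
  Apparel: ids {3, 9, 10} → SUM(price - stock)=-63
  Electronics: ids {1, 5, 6, 7, 8} → SUM(price - stock)=188
  Tools: ids {2, 4} → SUM(price - stock)=43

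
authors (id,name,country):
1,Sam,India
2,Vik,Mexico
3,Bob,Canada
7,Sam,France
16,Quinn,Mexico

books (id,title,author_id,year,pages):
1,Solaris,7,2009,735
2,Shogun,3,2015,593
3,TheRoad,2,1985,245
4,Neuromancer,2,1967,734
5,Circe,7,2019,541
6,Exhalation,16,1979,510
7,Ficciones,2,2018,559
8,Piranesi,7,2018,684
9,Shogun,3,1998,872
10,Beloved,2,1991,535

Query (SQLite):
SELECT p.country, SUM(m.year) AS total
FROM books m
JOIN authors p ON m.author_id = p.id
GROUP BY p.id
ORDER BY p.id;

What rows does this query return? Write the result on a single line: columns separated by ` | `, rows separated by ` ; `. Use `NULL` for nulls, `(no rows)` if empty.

Join each books row to its authors via author_id.
Group joined rows by authors.id; compute SUM(m.year) per group.
  2: ids {3, 4, 7, 10} → SUM(m.year)=7961
  3: ids {2, 9} → SUM(m.year)=4013
  7: ids {1, 5, 8} → SUM(m.year)=6046
  16: ids {6} → SUM(m.year)=1979

Mexico | 7961 ; Canada | 4013 ; France | 6046 ; Mexico | 1979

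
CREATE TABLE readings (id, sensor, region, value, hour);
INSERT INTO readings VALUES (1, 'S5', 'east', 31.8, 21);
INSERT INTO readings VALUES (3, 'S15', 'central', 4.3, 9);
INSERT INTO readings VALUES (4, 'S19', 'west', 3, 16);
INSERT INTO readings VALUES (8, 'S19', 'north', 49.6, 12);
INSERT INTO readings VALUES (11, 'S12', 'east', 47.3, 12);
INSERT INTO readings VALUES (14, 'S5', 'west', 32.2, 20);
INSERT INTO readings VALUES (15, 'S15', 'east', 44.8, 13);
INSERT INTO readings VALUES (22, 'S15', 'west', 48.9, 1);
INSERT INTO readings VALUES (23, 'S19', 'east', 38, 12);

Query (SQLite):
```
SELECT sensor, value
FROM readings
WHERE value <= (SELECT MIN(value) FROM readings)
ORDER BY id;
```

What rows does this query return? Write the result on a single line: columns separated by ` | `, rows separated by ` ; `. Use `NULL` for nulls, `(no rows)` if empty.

S19 | 3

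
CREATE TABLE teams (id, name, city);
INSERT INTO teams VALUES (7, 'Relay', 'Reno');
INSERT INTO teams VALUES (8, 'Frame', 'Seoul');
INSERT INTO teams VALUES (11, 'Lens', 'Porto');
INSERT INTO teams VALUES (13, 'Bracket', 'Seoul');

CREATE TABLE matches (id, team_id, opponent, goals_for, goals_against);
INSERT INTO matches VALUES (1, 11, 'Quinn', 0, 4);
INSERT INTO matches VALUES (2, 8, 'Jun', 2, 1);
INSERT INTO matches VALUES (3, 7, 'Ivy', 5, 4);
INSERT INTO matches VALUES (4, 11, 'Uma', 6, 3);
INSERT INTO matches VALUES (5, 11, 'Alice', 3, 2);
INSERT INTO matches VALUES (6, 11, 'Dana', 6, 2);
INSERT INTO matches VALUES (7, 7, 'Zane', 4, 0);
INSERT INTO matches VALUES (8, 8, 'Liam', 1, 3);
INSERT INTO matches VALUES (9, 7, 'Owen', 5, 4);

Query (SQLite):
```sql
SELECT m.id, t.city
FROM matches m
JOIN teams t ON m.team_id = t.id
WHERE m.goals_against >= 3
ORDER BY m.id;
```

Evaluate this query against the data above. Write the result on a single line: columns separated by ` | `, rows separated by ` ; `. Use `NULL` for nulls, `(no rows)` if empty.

1 | Porto ; 3 | Reno ; 4 | Porto ; 8 | Seoul ; 9 | Reno

Each matches row matches the teams row where team_id = teams.id.
Then keep rows with m.goals_against >= 3.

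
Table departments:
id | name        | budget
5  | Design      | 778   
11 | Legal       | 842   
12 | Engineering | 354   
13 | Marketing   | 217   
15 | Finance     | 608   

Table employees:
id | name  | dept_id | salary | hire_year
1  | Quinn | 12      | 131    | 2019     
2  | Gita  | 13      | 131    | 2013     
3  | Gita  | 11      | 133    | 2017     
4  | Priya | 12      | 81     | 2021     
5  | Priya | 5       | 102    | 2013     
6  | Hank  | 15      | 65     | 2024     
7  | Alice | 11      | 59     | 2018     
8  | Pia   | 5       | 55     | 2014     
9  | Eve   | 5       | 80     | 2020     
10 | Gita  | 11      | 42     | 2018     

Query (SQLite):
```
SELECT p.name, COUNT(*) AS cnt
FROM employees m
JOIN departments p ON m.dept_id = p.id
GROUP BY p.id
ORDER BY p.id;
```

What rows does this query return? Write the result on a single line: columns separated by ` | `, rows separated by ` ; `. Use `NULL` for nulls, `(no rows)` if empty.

Design | 3 ; Legal | 3 ; Engineering | 2 ; Marketing | 1 ; Finance | 1

Join each employees row to its departments via dept_id.
Group joined rows by departments.id; compute COUNT(*) per group.
  5: ids {5, 8, 9} → COUNT(*)=3
  11: ids {3, 7, 10} → COUNT(*)=3
  12: ids {1, 4} → COUNT(*)=2
  13: ids {2} → COUNT(*)=1
  15: ids {6} → COUNT(*)=1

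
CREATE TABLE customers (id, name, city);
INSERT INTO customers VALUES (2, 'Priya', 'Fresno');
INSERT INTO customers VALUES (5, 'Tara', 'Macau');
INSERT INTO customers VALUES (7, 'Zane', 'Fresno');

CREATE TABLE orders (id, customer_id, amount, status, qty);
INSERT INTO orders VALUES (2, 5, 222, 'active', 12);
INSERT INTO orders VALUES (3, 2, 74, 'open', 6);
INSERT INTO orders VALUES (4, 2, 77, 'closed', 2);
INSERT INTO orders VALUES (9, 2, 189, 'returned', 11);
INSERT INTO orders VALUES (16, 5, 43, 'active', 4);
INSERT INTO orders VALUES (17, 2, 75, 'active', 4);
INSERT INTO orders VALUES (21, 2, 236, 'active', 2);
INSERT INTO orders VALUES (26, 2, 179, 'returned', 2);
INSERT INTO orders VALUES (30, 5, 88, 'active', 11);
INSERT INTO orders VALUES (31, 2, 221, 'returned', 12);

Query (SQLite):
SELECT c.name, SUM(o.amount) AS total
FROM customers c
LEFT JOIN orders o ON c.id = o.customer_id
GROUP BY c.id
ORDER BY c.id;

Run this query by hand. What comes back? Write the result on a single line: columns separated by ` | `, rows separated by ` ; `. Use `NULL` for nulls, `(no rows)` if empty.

LEFT JOIN keeps every customers row; unmatched ones get NULL for orders columns.
Group by customers.id and compute SUM(o.amount). SUM over an all-NULL group is NULL.
  2: ids {3, 4, 9, 17, 21, 26, 31} → SUM(o.amount)=1051
  5: ids {2, 16, 30} → SUM(o.amount)=353
  7: ids {—} → SUM(o.amount)=NULL

Priya | 1051 ; Tara | 353 ; Zane | NULL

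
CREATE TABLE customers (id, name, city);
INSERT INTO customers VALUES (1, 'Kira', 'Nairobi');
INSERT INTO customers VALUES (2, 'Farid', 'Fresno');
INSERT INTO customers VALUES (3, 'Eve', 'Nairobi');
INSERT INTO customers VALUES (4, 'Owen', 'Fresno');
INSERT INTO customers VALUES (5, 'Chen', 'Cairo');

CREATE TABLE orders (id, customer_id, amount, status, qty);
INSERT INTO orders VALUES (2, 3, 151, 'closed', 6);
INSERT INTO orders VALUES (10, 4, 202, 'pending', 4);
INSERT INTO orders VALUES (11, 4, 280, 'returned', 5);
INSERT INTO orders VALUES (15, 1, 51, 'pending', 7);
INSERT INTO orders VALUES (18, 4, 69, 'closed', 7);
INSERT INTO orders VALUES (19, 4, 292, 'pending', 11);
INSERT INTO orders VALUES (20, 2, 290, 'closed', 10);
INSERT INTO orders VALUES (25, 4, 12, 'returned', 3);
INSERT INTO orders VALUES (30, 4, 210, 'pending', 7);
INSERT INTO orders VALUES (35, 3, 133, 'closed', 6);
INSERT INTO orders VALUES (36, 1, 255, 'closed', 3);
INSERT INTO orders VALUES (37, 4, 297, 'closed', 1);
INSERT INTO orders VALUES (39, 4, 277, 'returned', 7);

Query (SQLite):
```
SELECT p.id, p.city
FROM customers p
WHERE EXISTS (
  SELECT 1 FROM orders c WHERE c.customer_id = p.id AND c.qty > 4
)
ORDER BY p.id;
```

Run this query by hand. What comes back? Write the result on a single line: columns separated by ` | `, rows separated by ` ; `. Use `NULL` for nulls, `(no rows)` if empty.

1 | Nairobi ; 2 | Fresno ; 3 | Nairobi ; 4 | Fresno

For each customers row, check whether any orders with matching customer_id has qty > 4.
Keep rows where that is true.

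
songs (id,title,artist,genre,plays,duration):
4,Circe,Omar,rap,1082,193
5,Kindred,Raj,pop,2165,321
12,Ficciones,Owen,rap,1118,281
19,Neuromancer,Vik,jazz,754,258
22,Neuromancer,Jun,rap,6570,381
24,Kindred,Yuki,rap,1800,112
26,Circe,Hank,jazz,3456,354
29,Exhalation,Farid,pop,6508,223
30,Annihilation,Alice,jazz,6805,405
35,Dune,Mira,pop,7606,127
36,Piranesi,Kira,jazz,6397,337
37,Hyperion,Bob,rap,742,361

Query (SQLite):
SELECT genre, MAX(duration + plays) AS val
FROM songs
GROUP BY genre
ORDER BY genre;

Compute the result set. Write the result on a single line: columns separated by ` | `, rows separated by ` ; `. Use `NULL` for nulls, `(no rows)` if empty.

jazz | 7210 ; pop | 7733 ; rap | 6951

For each row compute duration + plays.
Group by genre; take MAX of the expression per group.
  jazz: ids {19, 26, 30, 36} → MAX(duration + plays)=7210
  pop: ids {5, 29, 35} → MAX(duration + plays)=7733
  rap: ids {4, 12, 22, 24, 37} → MAX(duration + plays)=6951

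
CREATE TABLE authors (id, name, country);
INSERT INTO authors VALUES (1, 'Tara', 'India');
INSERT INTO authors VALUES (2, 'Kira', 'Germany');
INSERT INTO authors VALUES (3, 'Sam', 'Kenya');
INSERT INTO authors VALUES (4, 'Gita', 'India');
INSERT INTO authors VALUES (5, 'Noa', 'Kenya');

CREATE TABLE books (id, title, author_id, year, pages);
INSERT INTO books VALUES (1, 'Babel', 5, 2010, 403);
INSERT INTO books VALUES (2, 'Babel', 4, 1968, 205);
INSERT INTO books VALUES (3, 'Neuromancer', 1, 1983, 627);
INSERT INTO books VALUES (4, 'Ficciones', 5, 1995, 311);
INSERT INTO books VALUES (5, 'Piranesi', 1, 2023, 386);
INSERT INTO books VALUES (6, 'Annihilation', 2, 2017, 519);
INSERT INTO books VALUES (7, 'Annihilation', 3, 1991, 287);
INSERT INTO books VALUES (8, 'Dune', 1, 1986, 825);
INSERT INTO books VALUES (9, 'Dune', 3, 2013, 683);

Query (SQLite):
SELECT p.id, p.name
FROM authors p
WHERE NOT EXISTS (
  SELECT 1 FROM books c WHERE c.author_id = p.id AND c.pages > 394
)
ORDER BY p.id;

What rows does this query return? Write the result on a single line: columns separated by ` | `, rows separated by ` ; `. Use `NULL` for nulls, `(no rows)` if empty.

For each authors row, check whether any books with matching author_id has pages > 394.
Keep rows where that is false.

4 | Gita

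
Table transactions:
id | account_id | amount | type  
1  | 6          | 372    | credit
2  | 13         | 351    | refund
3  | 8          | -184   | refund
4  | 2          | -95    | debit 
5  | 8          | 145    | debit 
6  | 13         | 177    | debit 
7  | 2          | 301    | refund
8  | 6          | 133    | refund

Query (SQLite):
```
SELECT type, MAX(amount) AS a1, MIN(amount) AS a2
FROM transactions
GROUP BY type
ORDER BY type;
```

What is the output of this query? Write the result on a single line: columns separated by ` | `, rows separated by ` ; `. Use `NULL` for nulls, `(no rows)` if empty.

credit | 372 | 372 ; debit | 177 | -95 ; refund | 351 | -184

Group transactions by type.
Per group compute: MAX(amount), MIN(amount).
  credit: ids {1} → MAX(amount)=372, MIN(amount)=372
  debit: ids {4, 5, 6} → MAX(amount)=177, MIN(amount)=-95
  refund: ids {2, 3, 7, 8} → MAX(amount)=351, MIN(amount)=-184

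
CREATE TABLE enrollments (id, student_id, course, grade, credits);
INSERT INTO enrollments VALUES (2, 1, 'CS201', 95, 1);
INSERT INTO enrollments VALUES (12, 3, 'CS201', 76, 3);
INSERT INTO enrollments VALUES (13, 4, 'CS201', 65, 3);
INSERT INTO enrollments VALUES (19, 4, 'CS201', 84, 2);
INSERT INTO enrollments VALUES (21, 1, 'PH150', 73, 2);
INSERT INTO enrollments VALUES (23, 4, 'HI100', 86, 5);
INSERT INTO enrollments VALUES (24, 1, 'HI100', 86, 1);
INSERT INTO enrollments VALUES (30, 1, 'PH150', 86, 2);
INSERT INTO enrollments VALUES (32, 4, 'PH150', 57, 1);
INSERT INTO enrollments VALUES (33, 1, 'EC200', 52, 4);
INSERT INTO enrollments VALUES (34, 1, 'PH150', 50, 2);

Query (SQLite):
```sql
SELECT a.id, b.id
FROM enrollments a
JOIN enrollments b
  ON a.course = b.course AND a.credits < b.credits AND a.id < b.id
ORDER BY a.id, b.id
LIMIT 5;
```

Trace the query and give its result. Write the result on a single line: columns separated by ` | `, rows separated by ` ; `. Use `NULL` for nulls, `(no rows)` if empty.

Pairs (a,b) with same course, a.credits < b.credits, a.id < b.id.
course groups: CS201:{2,12,13,19} EC200:{33} HI100:{23,24} PH150:{21,30,32,34}
Ordered by (a.id, b.id); first 5.

2 | 12 ; 2 | 13 ; 2 | 19 ; 32 | 34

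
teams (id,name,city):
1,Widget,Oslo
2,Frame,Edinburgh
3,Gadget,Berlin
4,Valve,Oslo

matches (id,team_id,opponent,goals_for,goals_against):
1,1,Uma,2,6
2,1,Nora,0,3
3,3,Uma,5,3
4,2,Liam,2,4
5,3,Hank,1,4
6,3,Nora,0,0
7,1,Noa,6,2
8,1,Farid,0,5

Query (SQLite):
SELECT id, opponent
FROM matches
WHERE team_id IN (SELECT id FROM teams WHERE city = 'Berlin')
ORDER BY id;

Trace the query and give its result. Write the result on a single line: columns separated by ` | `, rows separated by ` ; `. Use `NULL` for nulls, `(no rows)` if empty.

3 | Uma ; 5 | Hank ; 6 | Nora

Inner query: teams.id where city = 'Berlin'.
Outer: keep matches rows whose team_id is in that set.
Inner query → {3}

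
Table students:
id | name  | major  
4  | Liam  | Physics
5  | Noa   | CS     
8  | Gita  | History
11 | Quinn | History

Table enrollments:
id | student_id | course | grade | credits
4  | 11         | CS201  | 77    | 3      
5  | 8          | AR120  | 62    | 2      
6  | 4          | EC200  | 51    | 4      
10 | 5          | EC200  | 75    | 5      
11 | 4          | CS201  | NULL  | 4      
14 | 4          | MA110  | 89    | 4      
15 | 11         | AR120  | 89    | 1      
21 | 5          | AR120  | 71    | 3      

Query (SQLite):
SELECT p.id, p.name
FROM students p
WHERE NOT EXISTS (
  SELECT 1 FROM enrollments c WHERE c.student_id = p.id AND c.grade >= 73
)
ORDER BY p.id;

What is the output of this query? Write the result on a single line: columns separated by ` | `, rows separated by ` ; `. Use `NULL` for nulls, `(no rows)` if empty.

8 | Gita

For each students row, check whether any enrollments with matching student_id has grade >= 73.
Keep rows where that is false.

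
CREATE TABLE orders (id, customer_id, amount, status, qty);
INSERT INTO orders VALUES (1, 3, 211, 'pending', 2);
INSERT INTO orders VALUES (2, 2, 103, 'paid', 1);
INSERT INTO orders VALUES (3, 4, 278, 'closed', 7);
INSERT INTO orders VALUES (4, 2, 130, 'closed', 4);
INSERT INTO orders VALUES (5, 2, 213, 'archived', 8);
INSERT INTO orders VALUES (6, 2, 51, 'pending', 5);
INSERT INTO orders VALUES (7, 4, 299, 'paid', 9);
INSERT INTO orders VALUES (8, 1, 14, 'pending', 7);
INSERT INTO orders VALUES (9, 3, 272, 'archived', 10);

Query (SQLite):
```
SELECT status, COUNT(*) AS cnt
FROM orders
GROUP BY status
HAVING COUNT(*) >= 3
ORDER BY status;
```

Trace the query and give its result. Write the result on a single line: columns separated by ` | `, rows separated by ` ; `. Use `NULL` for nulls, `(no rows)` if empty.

Partition orders by status; compute COUNT(*) within each group.
HAVING: keep groups with count ≥ 3.
  archived: ids {5, 9} → COUNT(*)=2
  closed: ids {3, 4} → COUNT(*)=2
  paid: ids {2, 7} → COUNT(*)=2
  pending: ids {1, 6, 8} → COUNT(*)=3

pending | 3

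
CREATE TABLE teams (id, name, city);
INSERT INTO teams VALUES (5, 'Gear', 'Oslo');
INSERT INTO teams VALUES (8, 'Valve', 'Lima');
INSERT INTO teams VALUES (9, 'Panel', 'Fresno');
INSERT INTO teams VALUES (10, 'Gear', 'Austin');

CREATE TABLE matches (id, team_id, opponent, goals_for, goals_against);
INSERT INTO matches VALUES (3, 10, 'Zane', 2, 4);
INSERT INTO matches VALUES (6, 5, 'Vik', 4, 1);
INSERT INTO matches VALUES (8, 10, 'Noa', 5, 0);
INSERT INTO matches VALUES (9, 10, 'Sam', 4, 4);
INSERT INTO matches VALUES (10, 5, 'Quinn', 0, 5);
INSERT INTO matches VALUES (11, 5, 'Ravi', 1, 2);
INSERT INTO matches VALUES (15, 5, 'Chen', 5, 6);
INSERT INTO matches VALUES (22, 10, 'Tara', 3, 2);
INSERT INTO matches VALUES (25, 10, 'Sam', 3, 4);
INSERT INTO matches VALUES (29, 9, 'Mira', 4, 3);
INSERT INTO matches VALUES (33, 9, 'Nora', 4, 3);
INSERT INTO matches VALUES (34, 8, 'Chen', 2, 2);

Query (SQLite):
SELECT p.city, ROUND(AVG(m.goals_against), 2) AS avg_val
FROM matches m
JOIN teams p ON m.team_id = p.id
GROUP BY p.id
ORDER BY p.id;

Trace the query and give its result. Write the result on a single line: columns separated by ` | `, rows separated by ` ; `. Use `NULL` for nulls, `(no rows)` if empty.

Join each matches row to its teams via team_id.
Group joined rows by teams.id; compute ROUND(AVG(m.goals_against), 2) per group.
  5: ids {6, 10, 11, 15} → ROUND(AVG(m.goals_against), 2)=3.5
  8: ids {34} → ROUND(AVG(m.goals_against), 2)=2
  9: ids {29, 33} → ROUND(AVG(m.goals_against), 2)=3
  10: ids {3, 8, 9, 22, 25} → ROUND(AVG(m.goals_against), 2)=2.8

Oslo | 3.5 ; Lima | 2 ; Fresno | 3 ; Austin | 2.8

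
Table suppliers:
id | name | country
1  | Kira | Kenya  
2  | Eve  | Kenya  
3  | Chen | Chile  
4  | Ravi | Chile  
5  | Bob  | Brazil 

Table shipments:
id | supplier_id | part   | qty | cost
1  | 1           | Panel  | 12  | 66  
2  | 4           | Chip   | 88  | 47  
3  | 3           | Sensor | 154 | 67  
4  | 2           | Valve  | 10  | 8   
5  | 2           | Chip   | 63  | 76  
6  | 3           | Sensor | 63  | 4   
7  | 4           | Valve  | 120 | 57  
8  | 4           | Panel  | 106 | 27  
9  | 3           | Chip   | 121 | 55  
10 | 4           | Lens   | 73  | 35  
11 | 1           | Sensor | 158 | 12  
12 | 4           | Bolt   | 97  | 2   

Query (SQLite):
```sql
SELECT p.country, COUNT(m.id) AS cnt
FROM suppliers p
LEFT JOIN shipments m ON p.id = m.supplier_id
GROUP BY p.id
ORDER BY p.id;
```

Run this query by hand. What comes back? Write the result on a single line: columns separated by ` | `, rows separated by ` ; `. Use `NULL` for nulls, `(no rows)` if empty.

LEFT JOIN keeps every suppliers row; unmatched ones get NULL for shipments columns.
Group by suppliers.id and compute COUNT(m.id). COUNT(col) of an all-NULL group is 0.
  1: ids {1, 11} → COUNT(m.id)=2
  2: ids {4, 5} → COUNT(m.id)=2
  3: ids {3, 6, 9} → COUNT(m.id)=3
  4: ids {2, 7, 8, 10, 12} → COUNT(m.id)=5
  5: ids {—} → COUNT(m.id)=0

Kenya | 2 ; Kenya | 2 ; Chile | 3 ; Chile | 5 ; Brazil | 0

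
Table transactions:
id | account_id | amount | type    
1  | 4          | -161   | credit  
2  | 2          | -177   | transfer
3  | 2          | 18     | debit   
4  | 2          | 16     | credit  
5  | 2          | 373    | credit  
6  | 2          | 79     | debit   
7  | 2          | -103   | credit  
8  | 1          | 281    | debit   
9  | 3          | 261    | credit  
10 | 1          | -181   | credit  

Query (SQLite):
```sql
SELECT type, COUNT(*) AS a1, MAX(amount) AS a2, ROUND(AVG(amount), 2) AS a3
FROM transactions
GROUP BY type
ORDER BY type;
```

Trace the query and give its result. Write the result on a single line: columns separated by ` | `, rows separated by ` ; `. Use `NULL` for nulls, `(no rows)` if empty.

Group transactions by type.
Per group compute: COUNT(*), MAX(amount), ROUND(AVG(amount), 2).
  credit: ids {1, 4, 5, 7, 9, 10} → COUNT(*)=6, MAX(amount)=373, ROUND(AVG(amount), 2)=34.17
  debit: ids {3, 6, 8} → COUNT(*)=3, MAX(amount)=281, ROUND(AVG(amount), 2)=126
  transfer: ids {2} → COUNT(*)=1, MAX(amount)=-177, ROUND(AVG(amount), 2)=-177

credit | 6 | 373 | 34.17 ; debit | 3 | 281 | 126 ; transfer | 1 | -177 | -177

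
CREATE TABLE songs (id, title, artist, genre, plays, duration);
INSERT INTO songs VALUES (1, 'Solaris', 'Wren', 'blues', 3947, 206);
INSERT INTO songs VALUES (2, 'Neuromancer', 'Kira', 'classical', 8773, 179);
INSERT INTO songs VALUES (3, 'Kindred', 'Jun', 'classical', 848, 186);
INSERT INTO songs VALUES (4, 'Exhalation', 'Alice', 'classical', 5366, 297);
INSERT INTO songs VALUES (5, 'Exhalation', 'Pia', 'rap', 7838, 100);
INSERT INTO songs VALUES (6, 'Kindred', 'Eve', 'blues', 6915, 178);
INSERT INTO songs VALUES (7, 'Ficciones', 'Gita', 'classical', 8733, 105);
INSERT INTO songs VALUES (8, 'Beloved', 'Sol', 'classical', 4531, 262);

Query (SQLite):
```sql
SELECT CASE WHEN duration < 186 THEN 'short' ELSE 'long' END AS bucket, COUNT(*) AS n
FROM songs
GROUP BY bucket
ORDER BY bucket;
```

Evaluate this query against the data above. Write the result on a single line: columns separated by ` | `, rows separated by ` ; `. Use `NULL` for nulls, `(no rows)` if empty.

long | 4 ; short | 4

Bucket rows by duration < 186 → 'short' else 'long'; count each bucket.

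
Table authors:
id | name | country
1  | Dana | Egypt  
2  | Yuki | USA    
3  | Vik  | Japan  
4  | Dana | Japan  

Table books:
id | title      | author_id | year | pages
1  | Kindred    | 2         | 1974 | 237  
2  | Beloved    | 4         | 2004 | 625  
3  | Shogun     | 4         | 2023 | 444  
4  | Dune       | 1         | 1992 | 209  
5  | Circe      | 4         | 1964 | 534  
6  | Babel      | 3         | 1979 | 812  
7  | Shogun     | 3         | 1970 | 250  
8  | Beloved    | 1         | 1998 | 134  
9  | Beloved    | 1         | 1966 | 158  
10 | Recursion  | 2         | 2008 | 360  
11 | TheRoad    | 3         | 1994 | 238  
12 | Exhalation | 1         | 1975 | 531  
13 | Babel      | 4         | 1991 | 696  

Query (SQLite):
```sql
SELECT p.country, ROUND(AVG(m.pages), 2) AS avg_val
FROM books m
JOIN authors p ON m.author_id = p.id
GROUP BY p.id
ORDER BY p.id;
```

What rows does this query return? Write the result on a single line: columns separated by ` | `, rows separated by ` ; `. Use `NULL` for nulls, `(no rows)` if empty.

Join each books row to its authors via author_id.
Group joined rows by authors.id; compute ROUND(AVG(m.pages), 2) per group.
  1: ids {4, 8, 9, 12} → ROUND(AVG(m.pages), 2)=258
  2: ids {1, 10} → ROUND(AVG(m.pages), 2)=298.5
  3: ids {6, 7, 11} → ROUND(AVG(m.pages), 2)=433.33
  4: ids {2, 3, 5, 13} → ROUND(AVG(m.pages), 2)=574.75

Egypt | 258 ; USA | 298.5 ; Japan | 433.33 ; Japan | 574.75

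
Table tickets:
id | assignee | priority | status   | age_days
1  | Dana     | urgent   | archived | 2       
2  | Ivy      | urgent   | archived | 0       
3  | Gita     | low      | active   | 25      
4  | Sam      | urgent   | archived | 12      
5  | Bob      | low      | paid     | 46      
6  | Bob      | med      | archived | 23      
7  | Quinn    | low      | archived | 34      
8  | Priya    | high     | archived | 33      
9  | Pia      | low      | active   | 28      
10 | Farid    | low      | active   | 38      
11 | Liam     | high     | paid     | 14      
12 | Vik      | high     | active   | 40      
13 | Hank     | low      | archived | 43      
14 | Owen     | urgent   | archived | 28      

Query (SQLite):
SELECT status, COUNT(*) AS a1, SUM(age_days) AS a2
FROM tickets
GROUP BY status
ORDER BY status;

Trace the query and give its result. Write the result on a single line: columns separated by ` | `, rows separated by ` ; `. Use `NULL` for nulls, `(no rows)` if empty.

Group tickets by status.
Per group compute: COUNT(*), SUM(age_days).
  active: ids {3, 9, 10, 12} → COUNT(*)=4, SUM(age_days)=131
  archived: ids {1, 2, 4, 6, 7, 8, 13, 14} → COUNT(*)=8, SUM(age_days)=175
  paid: ids {5, 11} → COUNT(*)=2, SUM(age_days)=60

active | 4 | 131 ; archived | 8 | 175 ; paid | 2 | 60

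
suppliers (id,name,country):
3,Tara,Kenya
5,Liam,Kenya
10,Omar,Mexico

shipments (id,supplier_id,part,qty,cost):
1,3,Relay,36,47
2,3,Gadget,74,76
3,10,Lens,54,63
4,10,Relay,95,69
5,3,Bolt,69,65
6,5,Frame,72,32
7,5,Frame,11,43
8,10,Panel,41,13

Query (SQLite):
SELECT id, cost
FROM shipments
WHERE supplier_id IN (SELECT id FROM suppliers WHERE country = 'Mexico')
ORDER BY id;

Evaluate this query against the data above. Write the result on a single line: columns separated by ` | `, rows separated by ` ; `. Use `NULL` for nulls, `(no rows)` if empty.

Inner query: suppliers.id where country = 'Mexico'.
Outer: keep shipments rows whose supplier_id is in that set.
Inner query → {10}

3 | 63 ; 4 | 69 ; 8 | 13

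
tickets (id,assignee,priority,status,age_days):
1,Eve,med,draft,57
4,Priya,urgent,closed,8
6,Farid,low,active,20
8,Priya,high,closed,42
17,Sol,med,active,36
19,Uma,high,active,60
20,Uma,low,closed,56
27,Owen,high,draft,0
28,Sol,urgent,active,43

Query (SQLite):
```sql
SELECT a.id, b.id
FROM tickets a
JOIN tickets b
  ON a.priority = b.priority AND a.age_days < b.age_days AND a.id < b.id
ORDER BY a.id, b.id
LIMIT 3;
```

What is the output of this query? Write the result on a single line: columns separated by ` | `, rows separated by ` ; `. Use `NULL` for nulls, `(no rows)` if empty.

4 | 28 ; 6 | 20 ; 8 | 19

Pairs (a,b) with same priority, a.age_days < b.age_days, a.id < b.id.
priority groups: high:{8,19,27} low:{6,20} med:{1,17} urgent:{4,28}
Ordered by (a.id, b.id); first 3.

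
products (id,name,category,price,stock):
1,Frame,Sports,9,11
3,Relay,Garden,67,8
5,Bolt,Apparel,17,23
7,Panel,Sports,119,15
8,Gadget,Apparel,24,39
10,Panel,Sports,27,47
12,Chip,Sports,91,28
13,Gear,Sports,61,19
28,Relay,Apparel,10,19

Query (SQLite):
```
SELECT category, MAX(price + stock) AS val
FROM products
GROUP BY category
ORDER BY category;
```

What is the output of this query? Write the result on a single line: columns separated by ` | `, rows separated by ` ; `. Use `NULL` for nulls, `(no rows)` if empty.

Apparel | 63 ; Garden | 75 ; Sports | 134

For each row compute price + stock.
Group by category; take MAX of the expression per group.
  Apparel: ids {5, 8, 28} → MAX(price + stock)=63
  Garden: ids {3} → MAX(price + stock)=75
  Sports: ids {1, 7, 10, 12, 13} → MAX(price + stock)=134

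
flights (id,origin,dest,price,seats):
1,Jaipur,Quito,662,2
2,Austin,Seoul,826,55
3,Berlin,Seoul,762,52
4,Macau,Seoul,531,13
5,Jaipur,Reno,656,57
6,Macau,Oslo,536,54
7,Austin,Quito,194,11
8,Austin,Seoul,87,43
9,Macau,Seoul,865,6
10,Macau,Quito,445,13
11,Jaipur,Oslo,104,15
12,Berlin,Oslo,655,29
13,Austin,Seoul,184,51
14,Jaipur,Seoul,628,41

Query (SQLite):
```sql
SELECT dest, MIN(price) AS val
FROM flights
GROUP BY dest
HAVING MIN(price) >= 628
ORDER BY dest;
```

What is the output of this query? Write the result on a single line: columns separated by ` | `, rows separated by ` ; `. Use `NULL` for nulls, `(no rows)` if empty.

Partition flights by dest; compute MIN(price) within each group.
HAVING: keep groups where MIN(price) >= 628.
  Oslo: ids {6, 11, 12} → MIN(price)=104
  Quito: ids {1, 7, 10} → MIN(price)=194
  Reno: ids {5} → MIN(price)=656
  Seoul: ids {2, 3, 4, 8, 9, 13, 14} → MIN(price)=87

Reno | 656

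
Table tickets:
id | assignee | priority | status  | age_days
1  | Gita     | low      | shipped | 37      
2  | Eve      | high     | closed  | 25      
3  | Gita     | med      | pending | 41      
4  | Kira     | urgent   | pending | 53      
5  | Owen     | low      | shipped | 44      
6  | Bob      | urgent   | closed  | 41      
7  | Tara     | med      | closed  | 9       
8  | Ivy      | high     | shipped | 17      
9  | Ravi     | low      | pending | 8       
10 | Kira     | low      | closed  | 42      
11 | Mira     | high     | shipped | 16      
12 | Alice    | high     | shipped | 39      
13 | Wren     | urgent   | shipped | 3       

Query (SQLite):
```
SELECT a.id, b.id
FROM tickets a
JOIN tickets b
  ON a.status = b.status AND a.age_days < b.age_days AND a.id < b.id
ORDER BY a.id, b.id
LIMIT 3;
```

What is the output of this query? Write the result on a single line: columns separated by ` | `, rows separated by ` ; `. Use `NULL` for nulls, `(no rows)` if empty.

Pairs (a,b) with same status, a.age_days < b.age_days, a.id < b.id.
status groups: closed:{2,6,7,10} pending:{3,4,9} shipped:{1,5,8,11,12,13}
Ordered by (a.id, b.id); first 3.

1 | 5 ; 1 | 12 ; 2 | 6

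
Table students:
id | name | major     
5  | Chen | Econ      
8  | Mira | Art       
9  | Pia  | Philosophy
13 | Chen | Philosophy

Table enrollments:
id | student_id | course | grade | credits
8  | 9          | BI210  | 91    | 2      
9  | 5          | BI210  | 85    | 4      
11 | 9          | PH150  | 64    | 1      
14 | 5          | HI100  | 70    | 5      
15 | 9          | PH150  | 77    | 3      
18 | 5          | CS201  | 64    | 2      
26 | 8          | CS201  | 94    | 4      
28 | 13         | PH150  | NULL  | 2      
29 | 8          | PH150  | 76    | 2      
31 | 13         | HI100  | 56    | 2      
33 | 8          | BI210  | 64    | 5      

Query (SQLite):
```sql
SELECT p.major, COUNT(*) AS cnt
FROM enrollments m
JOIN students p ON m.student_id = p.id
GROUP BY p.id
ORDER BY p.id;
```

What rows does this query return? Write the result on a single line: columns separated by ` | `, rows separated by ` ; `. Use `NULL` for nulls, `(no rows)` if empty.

Join each enrollments row to its students via student_id.
Group joined rows by students.id; compute COUNT(*) per group.
  5: ids {9, 14, 18} → COUNT(*)=3
  8: ids {26, 29, 33} → COUNT(*)=3
  9: ids {8, 11, 15} → COUNT(*)=3
  13: ids {28, 31} → COUNT(*)=2

Econ | 3 ; Art | 3 ; Philosophy | 3 ; Philosophy | 2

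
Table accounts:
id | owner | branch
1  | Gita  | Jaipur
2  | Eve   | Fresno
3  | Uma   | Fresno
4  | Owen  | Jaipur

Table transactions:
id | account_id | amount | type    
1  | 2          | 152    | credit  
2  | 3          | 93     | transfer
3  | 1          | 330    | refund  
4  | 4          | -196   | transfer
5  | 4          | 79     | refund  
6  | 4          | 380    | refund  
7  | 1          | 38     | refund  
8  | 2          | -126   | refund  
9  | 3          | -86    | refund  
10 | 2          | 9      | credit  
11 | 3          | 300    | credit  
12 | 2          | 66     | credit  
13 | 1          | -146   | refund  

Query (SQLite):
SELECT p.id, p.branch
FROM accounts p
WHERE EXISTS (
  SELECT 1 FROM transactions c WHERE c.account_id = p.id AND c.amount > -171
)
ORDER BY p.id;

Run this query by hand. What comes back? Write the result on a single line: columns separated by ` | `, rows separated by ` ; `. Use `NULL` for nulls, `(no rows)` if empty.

1 | Jaipur ; 2 | Fresno ; 3 | Fresno ; 4 | Jaipur

For each accounts row, check whether any transactions with matching account_id has amount > -171.
Keep rows where that is true.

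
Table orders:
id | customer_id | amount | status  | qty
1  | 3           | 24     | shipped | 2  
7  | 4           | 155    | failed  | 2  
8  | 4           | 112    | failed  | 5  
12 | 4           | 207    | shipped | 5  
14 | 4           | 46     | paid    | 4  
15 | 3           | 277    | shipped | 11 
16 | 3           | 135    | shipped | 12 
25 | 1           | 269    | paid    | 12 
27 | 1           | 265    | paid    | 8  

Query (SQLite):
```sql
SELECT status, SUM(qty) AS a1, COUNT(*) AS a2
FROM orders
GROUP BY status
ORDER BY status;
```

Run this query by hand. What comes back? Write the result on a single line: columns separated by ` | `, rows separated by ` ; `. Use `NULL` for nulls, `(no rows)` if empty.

failed | 7 | 2 ; paid | 24 | 3 ; shipped | 30 | 4

Group orders by status.
Per group compute: SUM(qty), COUNT(*).
  failed: ids {7, 8} → SUM(qty)=7, COUNT(*)=2
  paid: ids {14, 25, 27} → SUM(qty)=24, COUNT(*)=3
  shipped: ids {1, 12, 15, 16} → SUM(qty)=30, COUNT(*)=4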